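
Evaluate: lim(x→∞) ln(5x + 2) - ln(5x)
This is an ∞-∞ indeterminate form.

Combine fractions or rationalize to convert ∞-∞ to 0/0 form:
  lim(x→∞) ln(5x + 2) - ln(5x) = 0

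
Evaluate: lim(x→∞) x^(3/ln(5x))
This is an exponential indeterminate form.

For exponential indeterminate forms, take the natural log:
  Let L = lim(x→∞) x^(3/ln(5x))
  Then ln(L) = lim(x→∞) [exponent × ln(base)]
  Evaluate using L'Hôpital or standard limits, then exponentiate.
  L = e^(3)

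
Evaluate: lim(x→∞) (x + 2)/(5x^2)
This is an ∞/∞ indeterminate form.

Apply L'Hôpital's rule: differentiate numerator and denominator separately.
  f(x) = x + 2   ⇒   f'(x) = 1
  g(x) = 5·x^2   ⇒   g'(x) = 10·x
  lim(x→∞) f'(x)/g'(x) = lim(x→∞) (1)/(10·x)
  = 0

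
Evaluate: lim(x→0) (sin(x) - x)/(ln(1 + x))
This is a 0/0 indeterminate form.

Apply L'Hôpital's rule: differentiate numerator and denominator separately.
  f(x) = -x + sin(x)   ⇒   f'(x) = cos(x) - 1
  g(x) = ln(x + 1)   ⇒   g'(x) = 1/(x + 1)
  lim(x→0) f'(x)/g'(x) = lim(x→0) (cos(x) - 1)/(1/(x + 1))
  = 0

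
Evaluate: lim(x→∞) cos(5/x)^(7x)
This is an exponential indeterminate form.

For exponential indeterminate forms, take the natural log:
  Let L = lim(x→∞) cos(5/x)^(7x)
  Then ln(L) = lim(x→∞) [exponent × ln(base)]
  Evaluate using L'Hôpital or standard limits, then exponentiate.
  L = 1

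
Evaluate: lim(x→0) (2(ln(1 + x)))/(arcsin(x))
This is a 0/0 indeterminate form.

Apply L'Hôpital's rule: differentiate numerator and denominator separately.
  f(x) = 2·ln(x + 1)   ⇒   f'(x) = 2/(x + 1)
  g(x) = asin(x)   ⇒   g'(x) = 1/sqrt(1 - x^2)
  lim(x→0) f'(x)/g'(x) = lim(x→0) (2/(x + 1))/(1/sqrt(1 - x^2))
  = 2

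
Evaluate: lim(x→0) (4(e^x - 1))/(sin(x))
This is a 0/0 indeterminate form.

Apply L'Hôpital's rule: differentiate numerator and denominator separately.
  f(x) = 4·e^(x) - 4   ⇒   f'(x) = 4·e^(x)
  g(x) = sin(x)   ⇒   g'(x) = cos(x)
  lim(x→0) f'(x)/g'(x) = lim(x→0) (4·e^(x))/(cos(x))
  = 4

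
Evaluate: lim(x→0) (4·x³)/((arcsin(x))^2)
This is a 0/0 indeterminate form.

Apply L'Hôpital's rule: differentiate numerator and denominator separately.
  f(x) = 4·x^3   ⇒   f'(x) = 12·x^2
  g(x) = asin(x)^2   ⇒   g'(x) = 2·asin(x)/sqrt(1 - x^2)
  lim(x→0) f'(x)/g'(x) = lim(x→0) (12·x^2)/(2·asin(x)/sqrt(1 - x^2))
  = 0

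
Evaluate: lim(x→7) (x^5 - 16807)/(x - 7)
This is a standard limit.

Factor or rationalize the expression:
  lim(x→7) (x^5 - 16807)/(x - 7) = 12005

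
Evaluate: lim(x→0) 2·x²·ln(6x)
This is a 0·∞ indeterminate form.

Rewrite 0·∞ as a quotient (0/0 or ∞/∞ form), then apply L'Hôpital's rule:
  lim(x→0) 2·x²·ln(6x) = 0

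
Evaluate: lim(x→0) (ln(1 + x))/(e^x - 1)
This is a 0/0 indeterminate form.

Apply L'Hôpital's rule: differentiate numerator and denominator separately.
  f(x) = ln(x + 1)   ⇒   f'(x) = 1/(x + 1)
  g(x) = e^(x) - 1   ⇒   g'(x) = e^(x)
  lim(x→0) f'(x)/g'(x) = lim(x→0) (1/(x + 1))/(e^(x))
  = 1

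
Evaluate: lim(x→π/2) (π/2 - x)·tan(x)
This is a 0·∞ indeterminate form.

Rewrite 0·∞ as a quotient (0/0 or ∞/∞ form), then apply L'Hôpital's rule:
  lim(x→π/2) (π/2 - x)·tan(x) = 1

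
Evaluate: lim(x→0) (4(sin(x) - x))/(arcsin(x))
This is a 0/0 indeterminate form.

Apply L'Hôpital's rule: differentiate numerator and denominator separately.
  f(x) = -4·x + 4·sin(x)   ⇒   f'(x) = 4·cos(x) - 4
  g(x) = asin(x)   ⇒   g'(x) = 1/sqrt(1 - x^2)
  lim(x→0) f'(x)/g'(x) = lim(x→0) (4·cos(x) - 4)/(1/sqrt(1 - x^2))
  = 0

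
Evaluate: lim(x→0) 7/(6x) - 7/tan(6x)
This is an ∞-∞ indeterminate form.

Combine fractions or rationalize to convert ∞-∞ to 0/0 form:
  lim(x→0) 7/(6x) - 7/tan(6x) = 0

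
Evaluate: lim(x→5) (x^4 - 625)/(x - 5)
This is a standard limit.

Factor or rationalize the expression:
  lim(x→5) (x^4 - 625)/(x - 5) = 500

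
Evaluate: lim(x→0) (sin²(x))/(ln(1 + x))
This is a 0/0 indeterminate form.

Apply L'Hôpital's rule: differentiate numerator and denominator separately.
  f(x) = sin(x)^2   ⇒   f'(x) = 2·sin(x)·cos(x)
  g(x) = ln(x + 1)   ⇒   g'(x) = 1/(x + 1)
  lim(x→0) f'(x)/g'(x) = lim(x→0) (2·sin(x)·cos(x))/(1/(x + 1))
  = 0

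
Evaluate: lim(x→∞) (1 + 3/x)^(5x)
This is an exponential indeterminate form.

For exponential indeterminate forms, take the natural log:
  Let L = lim(x→∞) (1 + 3/x)^(5x)
  Then ln(L) = lim(x→∞) [exponent × ln(base)]
  Evaluate using L'Hôpital or standard limits, then exponentiate.
  L = e^(15)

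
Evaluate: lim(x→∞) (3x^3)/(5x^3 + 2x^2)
This is an ∞/∞ indeterminate form.

Apply L'Hôpital's rule: differentiate numerator and denominator separately.
  f(x) = 3·x^3   ⇒   f'(x) = 9·x^2
  g(x) = 5·x^3 + 2·x^2   ⇒   g'(x) = 15·x^2 + 4·x
  lim(x→∞) f'(x)/g'(x) = lim(x→∞) (9·x^2)/(15·x^2 + 4·x)
  = 3/5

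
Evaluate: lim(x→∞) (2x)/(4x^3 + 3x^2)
This is an ∞/∞ indeterminate form.

Apply L'Hôpital's rule: differentiate numerator and denominator separately.
  f(x) = 2·x   ⇒   f'(x) = 2
  g(x) = 4·x^3 + 3·x^2   ⇒   g'(x) = 12·x^2 + 6·x
  lim(x→∞) f'(x)/g'(x) = lim(x→∞) (2)/(12·x^2 + 6·x)
  = 0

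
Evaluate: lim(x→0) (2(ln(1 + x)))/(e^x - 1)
This is a 0/0 indeterminate form.

Apply L'Hôpital's rule: differentiate numerator and denominator separately.
  f(x) = 2·ln(x + 1)   ⇒   f'(x) = 2/(x + 1)
  g(x) = e^(x) - 1   ⇒   g'(x) = e^(x)
  lim(x→0) f'(x)/g'(x) = lim(x→0) (2/(x + 1))/(e^(x))
  = 2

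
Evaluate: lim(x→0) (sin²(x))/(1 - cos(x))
This is a 0/0 indeterminate form.

Apply L'Hôpital's rule: differentiate numerator and denominator separately.
  f(x) = sin(x)^2   ⇒   f'(x) = 2·sin(x)·cos(x)
  g(x) = 1 - cos(x)   ⇒   g'(x) = sin(x)
  lim(x→0) f'(x)/g'(x) = lim(x→0) (2·sin(x)·cos(x))/(sin(x))
  = 2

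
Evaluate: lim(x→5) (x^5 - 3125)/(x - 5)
This is a standard limit.

Factor or rationalize the expression:
  lim(x→5) (x^5 - 3125)/(x - 5) = 3125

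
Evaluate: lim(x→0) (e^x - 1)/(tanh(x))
This is a 0/0 indeterminate form.

Apply L'Hôpital's rule: differentiate numerator and denominator separately.
  f(x) = e^(x) - 1   ⇒   f'(x) = e^(x)
  g(x) = tanh(x)   ⇒   g'(x) = 1 - tanh(x)^2
  lim(x→0) f'(x)/g'(x) = lim(x→0) (e^(x))/(1 - tanh(x)^2)
  = 1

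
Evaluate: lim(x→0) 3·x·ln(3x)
This is a 0·∞ indeterminate form.

Rewrite 0·∞ as a quotient (0/0 or ∞/∞ form), then apply L'Hôpital's rule:
  lim(x→0) 3·x·ln(3x) = 0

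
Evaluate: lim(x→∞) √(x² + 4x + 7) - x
This is an ∞-∞ indeterminate form.

Combine fractions or rationalize to convert ∞-∞ to 0/0 form:
  lim(x→∞) √(x² + 4x + 7) - x = 2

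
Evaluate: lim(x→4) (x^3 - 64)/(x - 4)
This is a standard limit.

Factor or rationalize the expression:
  lim(x→4) (x^3 - 64)/(x - 4) = 48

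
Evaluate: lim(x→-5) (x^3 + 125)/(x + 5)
This is a standard limit.

Factor or rationalize the expression:
  lim(x→-5) (x^3 + 125)/(x + 5) = 75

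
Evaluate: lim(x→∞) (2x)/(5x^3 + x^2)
This is an ∞/∞ indeterminate form.

Apply L'Hôpital's rule: differentiate numerator and denominator separately.
  f(x) = 2·x   ⇒   f'(x) = 2
  g(x) = 5·x^3 + x^2   ⇒   g'(x) = 15·x^2 + 2·x
  lim(x→∞) f'(x)/g'(x) = lim(x→∞) (2)/(15·x^2 + 2·x)
  = 0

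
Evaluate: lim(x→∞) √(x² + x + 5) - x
This is an ∞-∞ indeterminate form.

Combine fractions or rationalize to convert ∞-∞ to 0/0 form:
  lim(x→∞) √(x² + x + 5) - x = 1/2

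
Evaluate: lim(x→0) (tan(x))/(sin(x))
This is a 0/0 indeterminate form.

Apply L'Hôpital's rule: differentiate numerator and denominator separately.
  f(x) = tan(x)   ⇒   f'(x) = tan(x)^2 + 1
  g(x) = sin(x)   ⇒   g'(x) = cos(x)
  lim(x→0) f'(x)/g'(x) = lim(x→0) (tan(x)^2 + 1)/(cos(x))
  = 1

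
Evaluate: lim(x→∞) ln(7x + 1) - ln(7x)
This is an ∞-∞ indeterminate form.

Combine fractions or rationalize to convert ∞-∞ to 0/0 form:
  lim(x→∞) ln(7x + 1) - ln(7x) = 0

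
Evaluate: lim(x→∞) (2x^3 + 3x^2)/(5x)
This is an ∞/∞ indeterminate form.

Apply L'Hôpital's rule: differentiate numerator and denominator separately.
  f(x) = 2·x^3 + 3·x^2   ⇒   f'(x) = 6·x^2 + 6·x
  g(x) = 5·x   ⇒   g'(x) = 5
  lim(x→∞) f'(x)/g'(x) = lim(x→∞) (6·x^2 + 6·x)/(5)
  = ∞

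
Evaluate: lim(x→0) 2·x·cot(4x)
This is a 0·∞ indeterminate form.

Rewrite 0·∞ as a quotient (0/0 or ∞/∞ form), then apply L'Hôpital's rule:
  lim(x→0) 2·x·cot(4x) = 1/2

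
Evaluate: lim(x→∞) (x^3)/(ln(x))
This is an ∞/∞ indeterminate form.

Apply L'Hôpital's rule: differentiate numerator and denominator separately.
  f(x) = x^3   ⇒   f'(x) = 3·x^2
  g(x) = ln(x)   ⇒   g'(x) = 1/x
  lim(x→∞) f'(x)/g'(x) = lim(x→∞) (3·x^2)/(1/x)
  = ∞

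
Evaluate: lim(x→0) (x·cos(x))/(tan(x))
This is a 0/0 indeterminate form.

Apply L'Hôpital's rule: differentiate numerator and denominator separately.
  f(x) = x·cos(x)   ⇒   f'(x) = -x·sin(x) + cos(x)
  g(x) = tan(x)   ⇒   g'(x) = tan(x)^2 + 1
  lim(x→0) f'(x)/g'(x) = lim(x→0) (-x·sin(x) + cos(x))/(tan(x)^2 + 1)
  = 1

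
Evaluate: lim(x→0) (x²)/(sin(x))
This is a 0/0 indeterminate form.

Apply L'Hôpital's rule: differentiate numerator and denominator separately.
  f(x) = x^2   ⇒   f'(x) = 2·x
  g(x) = sin(x)   ⇒   g'(x) = cos(x)
  lim(x→0) f'(x)/g'(x) = lim(x→0) (2·x)/(cos(x))
  = 0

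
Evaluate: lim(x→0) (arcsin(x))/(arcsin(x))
This is a 0/0 indeterminate form.

Apply L'Hôpital's rule: differentiate numerator and denominator separately.
  f(x) = asin(x)   ⇒   f'(x) = 1/sqrt(1 - x^2)
  g(x) = asin(x)   ⇒   g'(x) = 1/sqrt(1 - x^2)
  lim(x→0) f'(x)/g'(x) = lim(x→0) (1/sqrt(1 - x^2))/(1/sqrt(1 - x^2))
  = 1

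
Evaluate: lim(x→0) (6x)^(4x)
This is an exponential indeterminate form.

For exponential indeterminate forms, take the natural log:
  Let L = lim(x→0) (6x)^(4x)
  Then ln(L) = lim(x→0) [exponent × ln(base)]
  Evaluate using L'Hôpital or standard limits, then exponentiate.
  L = 1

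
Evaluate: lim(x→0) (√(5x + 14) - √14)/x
This is a standard limit.

Factor or rationalize the expression:
  lim(x→0) (√(5x + 14) - √14)/x = 5·sqrt(14)/28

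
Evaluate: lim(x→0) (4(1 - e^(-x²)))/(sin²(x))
This is a 0/0 indeterminate form.

Apply L'Hôpital's rule: differentiate numerator and denominator separately.
  f(x) = 4 - 4·e^(-x^2)   ⇒   f'(x) = 8·x·e^(-x^2)
  g(x) = sin(x)^2   ⇒   g'(x) = 2·sin(x)·cos(x)
  lim(x→0) f'(x)/g'(x) = lim(x→0) (8·x·e^(-x^2))/(2·sin(x)·cos(x))
  = 4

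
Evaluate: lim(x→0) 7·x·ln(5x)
This is a 0·∞ indeterminate form.

Rewrite 0·∞ as a quotient (0/0 or ∞/∞ form), then apply L'Hôpital's rule:
  lim(x→0) 7·x·ln(5x) = 0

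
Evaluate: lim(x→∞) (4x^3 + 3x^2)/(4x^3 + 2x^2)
This is an ∞/∞ indeterminate form.

Apply L'Hôpital's rule: differentiate numerator and denominator separately.
  f(x) = 4·x^3 + 3·x^2   ⇒   f'(x) = 12·x^2 + 6·x
  g(x) = 4·x^3 + 2·x^2   ⇒   g'(x) = 12·x^2 + 4·x
  lim(x→∞) f'(x)/g'(x) = lim(x→∞) (12·x^2 + 6·x)/(12·x^2 + 4·x)
  = 1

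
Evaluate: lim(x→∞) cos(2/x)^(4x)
This is an exponential indeterminate form.

For exponential indeterminate forms, take the natural log:
  Let L = lim(x→∞) cos(2/x)^(4x)
  Then ln(L) = lim(x→∞) [exponent × ln(base)]
  Evaluate using L'Hôpital or standard limits, then exponentiate.
  L = 1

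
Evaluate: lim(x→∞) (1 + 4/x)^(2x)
This is an exponential indeterminate form.

For exponential indeterminate forms, take the natural log:
  Let L = lim(x→∞) (1 + 4/x)^(2x)
  Then ln(L) = lim(x→∞) [exponent × ln(base)]
  Evaluate using L'Hôpital or standard limits, then exponentiate.
  L = e^(8)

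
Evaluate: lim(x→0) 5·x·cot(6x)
This is a 0·∞ indeterminate form.

Rewrite 0·∞ as a quotient (0/0 or ∞/∞ form), then apply L'Hôpital's rule:
  lim(x→0) 5·x·cot(6x) = 5/6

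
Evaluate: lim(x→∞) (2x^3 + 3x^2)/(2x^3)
This is an ∞/∞ indeterminate form.

Apply L'Hôpital's rule: differentiate numerator and denominator separately.
  f(x) = 2·x^3 + 3·x^2   ⇒   f'(x) = 6·x^2 + 6·x
  g(x) = 2·x^3   ⇒   g'(x) = 6·x^2
  lim(x→∞) f'(x)/g'(x) = lim(x→∞) (6·x^2 + 6·x)/(6·x^2)
  = 1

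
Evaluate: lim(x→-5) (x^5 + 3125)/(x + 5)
This is a standard limit.

Factor or rationalize the expression:
  lim(x→-5) (x^5 + 3125)/(x + 5) = 3125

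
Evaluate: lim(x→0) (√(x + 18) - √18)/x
This is a standard limit.

Factor or rationalize the expression:
  lim(x→0) (√(x + 18) - √18)/x = sqrt(2)/12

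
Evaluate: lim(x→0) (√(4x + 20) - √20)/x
This is a standard limit.

Factor or rationalize the expression:
  lim(x→0) (√(4x + 20) - √20)/x = sqrt(5)/5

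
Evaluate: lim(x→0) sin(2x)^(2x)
This is an exponential indeterminate form.

For exponential indeterminate forms, take the natural log:
  Let L = lim(x→0) sin(2x)^(2x)
  Then ln(L) = lim(x→0) [exponent × ln(base)]
  Evaluate using L'Hôpital or standard limits, then exponentiate.
  L = 1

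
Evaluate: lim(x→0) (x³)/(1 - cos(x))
This is a 0/0 indeterminate form.

Apply L'Hôpital's rule: differentiate numerator and denominator separately.
  f(x) = x^3   ⇒   f'(x) = 3·x^2
  g(x) = 1 - cos(x)   ⇒   g'(x) = sin(x)
  lim(x→0) f'(x)/g'(x) = lim(x→0) (3·x^2)/(sin(x))
  = 0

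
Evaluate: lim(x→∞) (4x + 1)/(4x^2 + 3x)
This is an ∞/∞ indeterminate form.

Apply L'Hôpital's rule: differentiate numerator and denominator separately.
  f(x) = 4·x + 1   ⇒   f'(x) = 4
  g(x) = 4·x^2 + 3·x   ⇒   g'(x) = 8·x + 3
  lim(x→∞) f'(x)/g'(x) = lim(x→∞) (4)/(8·x + 3)
  = 0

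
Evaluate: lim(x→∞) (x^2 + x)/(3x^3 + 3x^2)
This is an ∞/∞ indeterminate form.

Apply L'Hôpital's rule: differentiate numerator and denominator separately.
  f(x) = x^2 + x   ⇒   f'(x) = 2·x + 1
  g(x) = 3·x^3 + 3·x^2   ⇒   g'(x) = 9·x^2 + 6·x
  lim(x→∞) f'(x)/g'(x) = lim(x→∞) (2·x + 1)/(9·x^2 + 6·x)
  = 0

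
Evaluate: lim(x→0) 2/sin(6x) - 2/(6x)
This is an ∞-∞ indeterminate form.

Combine fractions or rationalize to convert ∞-∞ to 0/0 form:
  lim(x→0) 2/sin(6x) - 2/(6x) = 0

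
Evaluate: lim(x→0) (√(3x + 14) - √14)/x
This is a standard limit.

Factor or rationalize the expression:
  lim(x→0) (√(3x + 14) - √14)/x = 3·sqrt(14)/28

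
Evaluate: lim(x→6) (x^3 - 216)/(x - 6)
This is a standard limit.

Factor or rationalize the expression:
  lim(x→6) (x^3 - 216)/(x - 6) = 108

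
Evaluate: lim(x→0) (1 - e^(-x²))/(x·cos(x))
This is a 0/0 indeterminate form.

Apply L'Hôpital's rule: differentiate numerator and denominator separately.
  f(x) = 1 - e^(-x^2)   ⇒   f'(x) = 2·x·e^(-x^2)
  g(x) = x·cos(x)   ⇒   g'(x) = -x·sin(x) + cos(x)
  lim(x→0) f'(x)/g'(x) = lim(x→0) (2·x·e^(-x^2))/(-x·sin(x) + cos(x))
  = 0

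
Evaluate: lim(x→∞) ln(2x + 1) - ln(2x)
This is an ∞-∞ indeterminate form.

Combine fractions or rationalize to convert ∞-∞ to 0/0 form:
  lim(x→∞) ln(2x + 1) - ln(2x) = 0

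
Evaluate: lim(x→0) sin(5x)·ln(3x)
This is a 0·∞ indeterminate form.

Rewrite 0·∞ as a quotient (0/0 or ∞/∞ form), then apply L'Hôpital's rule:
  lim(x→0) sin(5x)·ln(3x) = 0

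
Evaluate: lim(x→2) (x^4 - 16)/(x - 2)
This is a standard limit.

Factor or rationalize the expression:
  lim(x→2) (x^4 - 16)/(x - 2) = 32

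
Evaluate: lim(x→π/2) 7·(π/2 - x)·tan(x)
This is a 0·∞ indeterminate form.

Rewrite 0·∞ as a quotient (0/0 or ∞/∞ form), then apply L'Hôpital's rule:
  lim(x→π/2) 7·(π/2 - x)·tan(x) = 7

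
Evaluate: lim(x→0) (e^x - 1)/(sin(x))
This is a 0/0 indeterminate form.

Apply L'Hôpital's rule: differentiate numerator and denominator separately.
  f(x) = e^(x) - 1   ⇒   f'(x) = e^(x)
  g(x) = sin(x)   ⇒   g'(x) = cos(x)
  lim(x→0) f'(x)/g'(x) = lim(x→0) (e^(x))/(cos(x))
  = 1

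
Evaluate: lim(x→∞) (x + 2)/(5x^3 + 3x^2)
This is an ∞/∞ indeterminate form.

Apply L'Hôpital's rule: differentiate numerator and denominator separately.
  f(x) = x + 2   ⇒   f'(x) = 1
  g(x) = 5·x^3 + 3·x^2   ⇒   g'(x) = 15·x^2 + 6·x
  lim(x→∞) f'(x)/g'(x) = lim(x→∞) (1)/(15·x^2 + 6·x)
  = 0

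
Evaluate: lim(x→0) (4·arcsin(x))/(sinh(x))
This is a 0/0 indeterminate form.

Apply L'Hôpital's rule: differentiate numerator and denominator separately.
  f(x) = 4·asin(x)   ⇒   f'(x) = 4/sqrt(1 - x^2)
  g(x) = sinh(x)   ⇒   g'(x) = cosh(x)
  lim(x→0) f'(x)/g'(x) = lim(x→0) (4/sqrt(1 - x^2))/(cosh(x))
  = 4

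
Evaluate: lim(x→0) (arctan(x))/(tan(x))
This is a 0/0 indeterminate form.

Apply L'Hôpital's rule: differentiate numerator and denominator separately.
  f(x) = atan(x)   ⇒   f'(x) = 1/(x^2 + 1)
  g(x) = tan(x)   ⇒   g'(x) = tan(x)^2 + 1
  lim(x→0) f'(x)/g'(x) = lim(x→0) (1/(x^2 + 1))/(tan(x)^2 + 1)
  = 1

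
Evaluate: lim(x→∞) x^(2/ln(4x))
This is an exponential indeterminate form.

For exponential indeterminate forms, take the natural log:
  Let L = lim(x→∞) x^(2/ln(4x))
  Then ln(L) = lim(x→∞) [exponent × ln(base)]
  Evaluate using L'Hôpital or standard limits, then exponentiate.
  L = e²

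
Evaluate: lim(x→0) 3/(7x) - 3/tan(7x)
This is an ∞-∞ indeterminate form.

Combine fractions or rationalize to convert ∞-∞ to 0/0 form:
  lim(x→0) 3/(7x) - 3/tan(7x) = 0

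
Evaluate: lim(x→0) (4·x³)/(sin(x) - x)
This is a 0/0 indeterminate form.

Apply L'Hôpital's rule: differentiate numerator and denominator separately.
  f(x) = 4·x^3   ⇒   f'(x) = 12·x^2
  g(x) = -x + sin(x)   ⇒   g'(x) = cos(x) - 1
  lim(x→0) f'(x)/g'(x) = lim(x→0) (12·x^2)/(cos(x) - 1)
  = -24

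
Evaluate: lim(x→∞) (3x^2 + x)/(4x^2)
This is an ∞/∞ indeterminate form.

Apply L'Hôpital's rule: differentiate numerator and denominator separately.
  f(x) = 3·x^2 + x   ⇒   f'(x) = 6·x + 1
  g(x) = 4·x^2   ⇒   g'(x) = 8·x
  lim(x→∞) f'(x)/g'(x) = lim(x→∞) (6·x + 1)/(8·x)
  = 3/4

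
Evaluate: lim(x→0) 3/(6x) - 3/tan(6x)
This is an ∞-∞ indeterminate form.

Combine fractions or rationalize to convert ∞-∞ to 0/0 form:
  lim(x→0) 3/(6x) - 3/tan(6x) = 0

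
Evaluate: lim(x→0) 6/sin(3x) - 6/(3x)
This is an ∞-∞ indeterminate form.

Combine fractions or rationalize to convert ∞-∞ to 0/0 form:
  lim(x→0) 6/sin(3x) - 6/(3x) = 0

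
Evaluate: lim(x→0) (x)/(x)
This is a 0/0 indeterminate form.

Apply L'Hôpital's rule: differentiate numerator and denominator separately.
  f(x) = x   ⇒   f'(x) = 1
  g(x) = x   ⇒   g'(x) = 1
  lim(x→0) f'(x)/g'(x) = lim(x→0) (1)/(1)
  = 1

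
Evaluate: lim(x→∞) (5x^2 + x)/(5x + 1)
This is an ∞/∞ indeterminate form.

Apply L'Hôpital's rule: differentiate numerator and denominator separately.
  f(x) = 5·x^2 + x   ⇒   f'(x) = 10·x + 1
  g(x) = 5·x + 1   ⇒   g'(x) = 5
  lim(x→∞) f'(x)/g'(x) = lim(x→∞) (10·x + 1)/(5)
  = ∞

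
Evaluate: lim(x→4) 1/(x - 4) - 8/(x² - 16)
This is an ∞-∞ indeterminate form.

Combine fractions or rationalize to convert ∞-∞ to 0/0 form:
  lim(x→4) 1/(x - 4) - 8/(x² - 16) = 1/8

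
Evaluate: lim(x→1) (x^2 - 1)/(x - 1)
This is a standard limit.

Factor or rationalize the expression:
  lim(x→1) (x^2 - 1)/(x - 1) = 2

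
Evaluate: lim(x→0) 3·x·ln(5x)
This is a 0·∞ indeterminate form.

Rewrite 0·∞ as a quotient (0/0 or ∞/∞ form), then apply L'Hôpital's rule:
  lim(x→0) 3·x·ln(5x) = 0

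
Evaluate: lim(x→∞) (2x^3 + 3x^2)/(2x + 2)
This is an ∞/∞ indeterminate form.

Apply L'Hôpital's rule: differentiate numerator and denominator separately.
  f(x) = 2·x^3 + 3·x^2   ⇒   f'(x) = 6·x^2 + 6·x
  g(x) = 2·x + 2   ⇒   g'(x) = 2
  lim(x→∞) f'(x)/g'(x) = lim(x→∞) (6·x^2 + 6·x)/(2)
  = ∞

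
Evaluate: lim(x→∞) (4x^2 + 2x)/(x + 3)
This is an ∞/∞ indeterminate form.

Apply L'Hôpital's rule: differentiate numerator and denominator separately.
  f(x) = 4·x^2 + 2·x   ⇒   f'(x) = 8·x + 2
  g(x) = x + 3   ⇒   g'(x) = 1
  lim(x→∞) f'(x)/g'(x) = lim(x→∞) (8·x + 2)/(1)
  = ∞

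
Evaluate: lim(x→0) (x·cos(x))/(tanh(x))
This is a 0/0 indeterminate form.

Apply L'Hôpital's rule: differentiate numerator and denominator separately.
  f(x) = x·cos(x)   ⇒   f'(x) = -x·sin(x) + cos(x)
  g(x) = tanh(x)   ⇒   g'(x) = 1 - tanh(x)^2
  lim(x→0) f'(x)/g'(x) = lim(x→0) (-x·sin(x) + cos(x))/(1 - tanh(x)^2)
  = 1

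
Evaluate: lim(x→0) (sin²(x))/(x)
This is a 0/0 indeterminate form.

Apply L'Hôpital's rule: differentiate numerator and denominator separately.
  f(x) = sin(x)^2   ⇒   f'(x) = 2·sin(x)·cos(x)
  g(x) = x   ⇒   g'(x) = 1
  lim(x→0) f'(x)/g'(x) = lim(x→0) (2·sin(x)·cos(x))/(1)
  = 0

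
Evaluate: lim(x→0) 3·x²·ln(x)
This is a 0·∞ indeterminate form.

Rewrite 0·∞ as a quotient (0/0 or ∞/∞ form), then apply L'Hôpital's rule:
  lim(x→0) 3·x²·ln(x) = 0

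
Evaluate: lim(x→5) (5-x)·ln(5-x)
This is a 0·∞ indeterminate form.

Rewrite 0·∞ as a quotient (0/0 or ∞/∞ form), then apply L'Hôpital's rule:
  lim(x→5) (5-x)·ln(5-x) = 0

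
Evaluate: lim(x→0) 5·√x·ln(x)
This is a 0·∞ indeterminate form.

Rewrite 0·∞ as a quotient (0/0 or ∞/∞ form), then apply L'Hôpital's rule:
  lim(x→0) 5·√x·ln(x) = 0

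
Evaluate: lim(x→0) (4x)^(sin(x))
This is an exponential indeterminate form.

For exponential indeterminate forms, take the natural log:
  Let L = lim(x→0) (4x)^(sin(x))
  Then ln(L) = lim(x→0) [exponent × ln(base)]
  Evaluate using L'Hôpital or standard limits, then exponentiate.
  L = 1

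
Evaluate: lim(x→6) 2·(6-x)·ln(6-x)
This is a 0·∞ indeterminate form.

Rewrite 0·∞ as a quotient (0/0 or ∞/∞ form), then apply L'Hôpital's rule:
  lim(x→6) 2·(6-x)·ln(6-x) = 0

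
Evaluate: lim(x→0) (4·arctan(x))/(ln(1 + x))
This is a 0/0 indeterminate form.

Apply L'Hôpital's rule: differentiate numerator and denominator separately.
  f(x) = 4·atan(x)   ⇒   f'(x) = 4/(x^2 + 1)
  g(x) = ln(x + 1)   ⇒   g'(x) = 1/(x + 1)
  lim(x→0) f'(x)/g'(x) = lim(x→0) (4/(x^2 + 1))/(1/(x + 1))
  = 4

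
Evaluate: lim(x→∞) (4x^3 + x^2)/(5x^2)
This is an ∞/∞ indeterminate form.

Apply L'Hôpital's rule: differentiate numerator and denominator separately.
  f(x) = 4·x^3 + x^2   ⇒   f'(x) = 12·x^2 + 2·x
  g(x) = 5·x^2   ⇒   g'(x) = 10·x
  lim(x→∞) f'(x)/g'(x) = lim(x→∞) (12·x^2 + 2·x)/(10·x)
  = ∞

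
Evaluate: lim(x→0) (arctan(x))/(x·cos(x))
This is a 0/0 indeterminate form.

Apply L'Hôpital's rule: differentiate numerator and denominator separately.
  f(x) = atan(x)   ⇒   f'(x) = 1/(x^2 + 1)
  g(x) = x·cos(x)   ⇒   g'(x) = -x·sin(x) + cos(x)
  lim(x→0) f'(x)/g'(x) = lim(x→0) (1/(x^2 + 1))/(-x·sin(x) + cos(x))
  = 1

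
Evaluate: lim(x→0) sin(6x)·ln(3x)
This is a 0·∞ indeterminate form.

Rewrite 0·∞ as a quotient (0/0 or ∞/∞ form), then apply L'Hôpital's rule:
  lim(x→0) sin(6x)·ln(3x) = 0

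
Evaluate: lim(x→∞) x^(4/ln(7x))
This is an exponential indeterminate form.

For exponential indeterminate forms, take the natural log:
  Let L = lim(x→∞) x^(4/ln(7x))
  Then ln(L) = lim(x→∞) [exponent × ln(base)]
  Evaluate using L'Hôpital or standard limits, then exponentiate.
  L = e^(4)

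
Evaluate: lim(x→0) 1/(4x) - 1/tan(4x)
This is an ∞-∞ indeterminate form.

Combine fractions or rationalize to convert ∞-∞ to 0/0 form:
  lim(x→0) 1/(4x) - 1/tan(4x) = 0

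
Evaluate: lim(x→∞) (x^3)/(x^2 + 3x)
This is an ∞/∞ indeterminate form.

Apply L'Hôpital's rule: differentiate numerator and denominator separately.
  f(x) = x^3   ⇒   f'(x) = 3·x^2
  g(x) = x^2 + 3·x   ⇒   g'(x) = 2·x + 3
  lim(x→∞) f'(x)/g'(x) = lim(x→∞) (3·x^2)/(2·x + 3)
  = ∞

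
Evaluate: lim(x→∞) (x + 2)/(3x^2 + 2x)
This is an ∞/∞ indeterminate form.

Apply L'Hôpital's rule: differentiate numerator and denominator separately.
  f(x) = x + 2   ⇒   f'(x) = 1
  g(x) = 3·x^2 + 2·x   ⇒   g'(x) = 6·x + 2
  lim(x→∞) f'(x)/g'(x) = lim(x→∞) (1)/(6·x + 2)
  = 0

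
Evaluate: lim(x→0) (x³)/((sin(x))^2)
This is a 0/0 indeterminate form.

Apply L'Hôpital's rule: differentiate numerator and denominator separately.
  f(x) = x^3   ⇒   f'(x) = 3·x^2
  g(x) = sin(x)^2   ⇒   g'(x) = 2·sin(x)·cos(x)
  lim(x→0) f'(x)/g'(x) = lim(x→0) (3·x^2)/(2·sin(x)·cos(x))
  = 0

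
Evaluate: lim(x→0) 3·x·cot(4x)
This is a 0·∞ indeterminate form.

Rewrite 0·∞ as a quotient (0/0 or ∞/∞ form), then apply L'Hôpital's rule:
  lim(x→0) 3·x·cot(4x) = 3/4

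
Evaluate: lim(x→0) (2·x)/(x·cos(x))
This is a 0/0 indeterminate form.

Apply L'Hôpital's rule: differentiate numerator and denominator separately.
  f(x) = 2·x   ⇒   f'(x) = 2
  g(x) = x·cos(x)   ⇒   g'(x) = -x·sin(x) + cos(x)
  lim(x→0) f'(x)/g'(x) = lim(x→0) (2)/(-x·sin(x) + cos(x))
  = 2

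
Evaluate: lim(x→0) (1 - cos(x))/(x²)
This is a 0/0 indeterminate form.

Apply L'Hôpital's rule: differentiate numerator and denominator separately.
  f(x) = 1 - cos(x)   ⇒   f'(x) = sin(x)
  g(x) = x^2   ⇒   g'(x) = 2·x
  lim(x→0) f'(x)/g'(x) = lim(x→0) (sin(x))/(2·x)
  = 1/2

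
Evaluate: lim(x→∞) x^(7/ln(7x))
This is an exponential indeterminate form.

For exponential indeterminate forms, take the natural log:
  Let L = lim(x→∞) x^(7/ln(7x))
  Then ln(L) = lim(x→∞) [exponent × ln(base)]
  Evaluate using L'Hôpital or standard limits, then exponentiate.
  L = e^(7)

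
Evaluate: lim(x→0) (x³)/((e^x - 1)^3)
This is a 0/0 indeterminate form.

Apply L'Hôpital's rule: differentiate numerator and denominator separately.
  f(x) = x^3   ⇒   f'(x) = 3·x^2
  g(x) = (e^(x) - 1)^3   ⇒   g'(x) = 3·(e^(x) - 1)^2·e^(x)
  lim(x→0) f'(x)/g'(x) = lim(x→0) (3·x^2)/(3·(e^(x) - 1)^2·e^(x))
  = 1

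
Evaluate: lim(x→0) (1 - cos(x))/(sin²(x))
This is a 0/0 indeterminate form.

Apply L'Hôpital's rule: differentiate numerator and denominator separately.
  f(x) = 1 - cos(x)   ⇒   f'(x) = sin(x)
  g(x) = sin(x)^2   ⇒   g'(x) = 2·sin(x)·cos(x)
  lim(x→0) f'(x)/g'(x) = lim(x→0) (sin(x))/(2·sin(x)·cos(x))
  = 1/2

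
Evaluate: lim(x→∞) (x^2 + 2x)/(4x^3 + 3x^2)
This is an ∞/∞ indeterminate form.

Apply L'Hôpital's rule: differentiate numerator and denominator separately.
  f(x) = x^2 + 2·x   ⇒   f'(x) = 2·x + 2
  g(x) = 4·x^3 + 3·x^2   ⇒   g'(x) = 12·x^2 + 6·x
  lim(x→∞) f'(x)/g'(x) = lim(x→∞) (2·x + 2)/(12·x^2 + 6·x)
  = 0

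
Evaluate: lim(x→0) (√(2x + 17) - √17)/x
This is a standard limit.

Factor or rationalize the expression:
  lim(x→0) (√(2x + 17) - √17)/x = sqrt(17)/17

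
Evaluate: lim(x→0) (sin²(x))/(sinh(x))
This is a 0/0 indeterminate form.

Apply L'Hôpital's rule: differentiate numerator and denominator separately.
  f(x) = sin(x)^2   ⇒   f'(x) = 2·sin(x)·cos(x)
  g(x) = sinh(x)   ⇒   g'(x) = cosh(x)
  lim(x→0) f'(x)/g'(x) = lim(x→0) (2·sin(x)·cos(x))/(cosh(x))
  = 0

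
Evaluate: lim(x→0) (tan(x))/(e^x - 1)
This is a 0/0 indeterminate form.

Apply L'Hôpital's rule: differentiate numerator and denominator separately.
  f(x) = tan(x)   ⇒   f'(x) = tan(x)^2 + 1
  g(x) = e^(x) - 1   ⇒   g'(x) = e^(x)
  lim(x→0) f'(x)/g'(x) = lim(x→0) (tan(x)^2 + 1)/(e^(x))
  = 1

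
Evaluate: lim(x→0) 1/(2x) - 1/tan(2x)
This is an ∞-∞ indeterminate form.

Combine fractions or rationalize to convert ∞-∞ to 0/0 form:
  lim(x→0) 1/(2x) - 1/tan(2x) = 0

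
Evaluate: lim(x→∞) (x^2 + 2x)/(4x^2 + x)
This is an ∞/∞ indeterminate form.

Apply L'Hôpital's rule: differentiate numerator and denominator separately.
  f(x) = x^2 + 2·x   ⇒   f'(x) = 2·x + 2
  g(x) = 4·x^2 + x   ⇒   g'(x) = 8·x + 1
  lim(x→∞) f'(x)/g'(x) = lim(x→∞) (2·x + 2)/(8·x + 1)
  = 1/4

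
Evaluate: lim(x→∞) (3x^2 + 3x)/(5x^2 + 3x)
This is an ∞/∞ indeterminate form.

Apply L'Hôpital's rule: differentiate numerator and denominator separately.
  f(x) = 3·x^2 + 3·x   ⇒   f'(x) = 6·x + 3
  g(x) = 5·x^2 + 3·x   ⇒   g'(x) = 10·x + 3
  lim(x→∞) f'(x)/g'(x) = lim(x→∞) (6·x + 3)/(10·x + 3)
  = 3/5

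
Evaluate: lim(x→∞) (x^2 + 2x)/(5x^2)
This is an ∞/∞ indeterminate form.

Apply L'Hôpital's rule: differentiate numerator and denominator separately.
  f(x) = x^2 + 2·x   ⇒   f'(x) = 2·x + 2
  g(x) = 5·x^2   ⇒   g'(x) = 10·x
  lim(x→∞) f'(x)/g'(x) = lim(x→∞) (2·x + 2)/(10·x)
  = 1/5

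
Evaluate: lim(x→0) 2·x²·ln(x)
This is a 0·∞ indeterminate form.

Rewrite 0·∞ as a quotient (0/0 or ∞/∞ form), then apply L'Hôpital's rule:
  lim(x→0) 2·x²·ln(x) = 0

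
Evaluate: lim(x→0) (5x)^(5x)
This is an exponential indeterminate form.

For exponential indeterminate forms, take the natural log:
  Let L = lim(x→0) (5x)^(5x)
  Then ln(L) = lim(x→0) [exponent × ln(base)]
  Evaluate using L'Hôpital or standard limits, then exponentiate.
  L = 1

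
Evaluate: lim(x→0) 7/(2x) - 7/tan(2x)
This is an ∞-∞ indeterminate form.

Combine fractions or rationalize to convert ∞-∞ to 0/0 form:
  lim(x→0) 7/(2x) - 7/tan(2x) = 0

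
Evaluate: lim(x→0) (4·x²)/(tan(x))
This is a 0/0 indeterminate form.

Apply L'Hôpital's rule: differentiate numerator and denominator separately.
  f(x) = 4·x^2   ⇒   f'(x) = 8·x
  g(x) = tan(x)   ⇒   g'(x) = tan(x)^2 + 1
  lim(x→0) f'(x)/g'(x) = lim(x→0) (8·x)/(tan(x)^2 + 1)
  = 0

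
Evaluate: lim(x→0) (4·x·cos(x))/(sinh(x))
This is a 0/0 indeterminate form.

Apply L'Hôpital's rule: differentiate numerator and denominator separately.
  f(x) = 4·x·cos(x)   ⇒   f'(x) = -4·x·sin(x) + 4·cos(x)
  g(x) = sinh(x)   ⇒   g'(x) = cosh(x)
  lim(x→0) f'(x)/g'(x) = lim(x→0) (-4·x·sin(x) + 4·cos(x))/(cosh(x))
  = 4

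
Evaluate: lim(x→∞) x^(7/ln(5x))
This is an exponential indeterminate form.

For exponential indeterminate forms, take the natural log:
  Let L = lim(x→∞) x^(7/ln(5x))
  Then ln(L) = lim(x→∞) [exponent × ln(base)]
  Evaluate using L'Hôpital or standard limits, then exponentiate.
  L = e^(7)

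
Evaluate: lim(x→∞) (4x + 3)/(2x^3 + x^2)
This is an ∞/∞ indeterminate form.

Apply L'Hôpital's rule: differentiate numerator and denominator separately.
  f(x) = 4·x + 3   ⇒   f'(x) = 4
  g(x) = 2·x^3 + x^2   ⇒   g'(x) = 6·x^2 + 2·x
  lim(x→∞) f'(x)/g'(x) = lim(x→∞) (4)/(6·x^2 + 2·x)
  = 0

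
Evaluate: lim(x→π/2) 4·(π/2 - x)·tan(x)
This is a 0·∞ indeterminate form.

Rewrite 0·∞ as a quotient (0/0 or ∞/∞ form), then apply L'Hôpital's rule:
  lim(x→π/2) 4·(π/2 - x)·tan(x) = 4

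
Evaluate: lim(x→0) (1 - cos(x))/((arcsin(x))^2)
This is a 0/0 indeterminate form.

Apply L'Hôpital's rule: differentiate numerator and denominator separately.
  f(x) = 1 - cos(x)   ⇒   f'(x) = sin(x)
  g(x) = asin(x)^2   ⇒   g'(x) = 2·asin(x)/sqrt(1 - x^2)
  lim(x→0) f'(x)/g'(x) = lim(x→0) (sin(x))/(2·asin(x)/sqrt(1 - x^2))
  = 1/2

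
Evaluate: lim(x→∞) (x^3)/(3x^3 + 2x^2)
This is an ∞/∞ indeterminate form.

Apply L'Hôpital's rule: differentiate numerator and denominator separately.
  f(x) = x^3   ⇒   f'(x) = 3·x^2
  g(x) = 3·x^3 + 2·x^2   ⇒   g'(x) = 9·x^2 + 4·x
  lim(x→∞) f'(x)/g'(x) = lim(x→∞) (3·x^2)/(9·x^2 + 4·x)
  = 1/3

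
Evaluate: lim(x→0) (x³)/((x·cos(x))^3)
This is a 0/0 indeterminate form.

Apply L'Hôpital's rule: differentiate numerator and denominator separately.
  f(x) = x^3   ⇒   f'(x) = 3·x^2
  g(x) = x^3·cos(x)^3   ⇒   g'(x) = -3·x^3·sin(x)·cos(x)^2 + 3·x^2·cos(x)^3
  lim(x→0) f'(x)/g'(x) = lim(x→0) (3·x^2)/(-3·x^3·sin(x)·cos(x)^2 + 3·x^2·cos(x)^3)
  = 1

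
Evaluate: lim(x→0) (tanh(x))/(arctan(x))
This is a 0/0 indeterminate form.

Apply L'Hôpital's rule: differentiate numerator and denominator separately.
  f(x) = tanh(x)   ⇒   f'(x) = 1 - tanh(x)^2
  g(x) = atan(x)   ⇒   g'(x) = 1/(x^2 + 1)
  lim(x→0) f'(x)/g'(x) = lim(x→0) (1 - tanh(x)^2)/(1/(x^2 + 1))
  = 1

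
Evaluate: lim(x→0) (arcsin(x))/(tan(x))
This is a 0/0 indeterminate form.

Apply L'Hôpital's rule: differentiate numerator and denominator separately.
  f(x) = asin(x)   ⇒   f'(x) = 1/sqrt(1 - x^2)
  g(x) = tan(x)   ⇒   g'(x) = tan(x)^2 + 1
  lim(x→0) f'(x)/g'(x) = lim(x→0) (1/sqrt(1 - x^2))/(tan(x)^2 + 1)
  = 1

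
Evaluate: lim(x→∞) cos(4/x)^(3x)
This is an exponential indeterminate form.

For exponential indeterminate forms, take the natural log:
  Let L = lim(x→∞) cos(4/x)^(3x)
  Then ln(L) = lim(x→∞) [exponent × ln(base)]
  Evaluate using L'Hôpital or standard limits, then exponentiate.
  L = 1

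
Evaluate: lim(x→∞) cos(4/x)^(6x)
This is an exponential indeterminate form.

For exponential indeterminate forms, take the natural log:
  Let L = lim(x→∞) cos(4/x)^(6x)
  Then ln(L) = lim(x→∞) [exponent × ln(base)]
  Evaluate using L'Hôpital or standard limits, then exponentiate.
  L = 1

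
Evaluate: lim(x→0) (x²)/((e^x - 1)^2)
This is a 0/0 indeterminate form.

Apply L'Hôpital's rule: differentiate numerator and denominator separately.
  f(x) = x^2   ⇒   f'(x) = 2·x
  g(x) = (e^(x) - 1)^2   ⇒   g'(x) = 2·(e^(x) - 1)·e^(x)
  lim(x→0) f'(x)/g'(x) = lim(x→0) (2·x)/(2·(e^(x) - 1)·e^(x))
  = 1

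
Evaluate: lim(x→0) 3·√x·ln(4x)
This is a 0·∞ indeterminate form.

Rewrite 0·∞ as a quotient (0/0 or ∞/∞ form), then apply L'Hôpital's rule:
  lim(x→0) 3·√x·ln(4x) = 0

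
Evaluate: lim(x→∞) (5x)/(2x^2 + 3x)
This is an ∞/∞ indeterminate form.

Apply L'Hôpital's rule: differentiate numerator and denominator separately.
  f(x) = 5·x   ⇒   f'(x) = 5
  g(x) = 2·x^2 + 3·x   ⇒   g'(x) = 4·x + 3
  lim(x→∞) f'(x)/g'(x) = lim(x→∞) (5)/(4·x + 3)
  = 0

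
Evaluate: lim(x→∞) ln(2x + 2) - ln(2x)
This is an ∞-∞ indeterminate form.

Combine fractions or rationalize to convert ∞-∞ to 0/0 form:
  lim(x→∞) ln(2x + 2) - ln(2x) = 0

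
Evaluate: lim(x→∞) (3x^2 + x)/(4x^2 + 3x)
This is an ∞/∞ indeterminate form.

Apply L'Hôpital's rule: differentiate numerator and denominator separately.
  f(x) = 3·x^2 + x   ⇒   f'(x) = 6·x + 1
  g(x) = 4·x^2 + 3·x   ⇒   g'(x) = 8·x + 3
  lim(x→∞) f'(x)/g'(x) = lim(x→∞) (6·x + 1)/(8·x + 3)
  = 3/4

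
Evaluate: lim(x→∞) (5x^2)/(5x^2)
This is an ∞/∞ indeterminate form.

Apply L'Hôpital's rule: differentiate numerator and denominator separately.
  f(x) = 5·x^2   ⇒   f'(x) = 10·x
  g(x) = 5·x^2   ⇒   g'(x) = 10·x
  lim(x→∞) f'(x)/g'(x) = lim(x→∞) (10·x)/(10·x)
  = 1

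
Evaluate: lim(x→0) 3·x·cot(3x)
This is a 0·∞ indeterminate form.

Rewrite 0·∞ as a quotient (0/0 or ∞/∞ form), then apply L'Hôpital's rule:
  lim(x→0) 3·x·cot(3x) = 1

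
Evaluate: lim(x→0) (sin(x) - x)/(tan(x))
This is a 0/0 indeterminate form.

Apply L'Hôpital's rule: differentiate numerator and denominator separately.
  f(x) = -x + sin(x)   ⇒   f'(x) = cos(x) - 1
  g(x) = tan(x)   ⇒   g'(x) = tan(x)^2 + 1
  lim(x→0) f'(x)/g'(x) = lim(x→0) (cos(x) - 1)/(tan(x)^2 + 1)
  = 0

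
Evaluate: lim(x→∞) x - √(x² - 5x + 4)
This is an ∞-∞ indeterminate form.

Combine fractions or rationalize to convert ∞-∞ to 0/0 form:
  lim(x→∞) x - √(x² - 5x + 4) = 5/2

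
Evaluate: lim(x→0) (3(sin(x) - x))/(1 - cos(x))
This is a 0/0 indeterminate form.

Apply L'Hôpital's rule: differentiate numerator and denominator separately.
  f(x) = -3·x + 3·sin(x)   ⇒   f'(x) = 3·cos(x) - 3
  g(x) = 1 - cos(x)   ⇒   g'(x) = sin(x)
  lim(x→0) f'(x)/g'(x) = lim(x→0) (3·cos(x) - 3)/(sin(x))
  = 0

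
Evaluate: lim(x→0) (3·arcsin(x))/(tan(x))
This is a 0/0 indeterminate form.

Apply L'Hôpital's rule: differentiate numerator and denominator separately.
  f(x) = 3·asin(x)   ⇒   f'(x) = 3/sqrt(1 - x^2)
  g(x) = tan(x)   ⇒   g'(x) = tan(x)^2 + 1
  lim(x→0) f'(x)/g'(x) = lim(x→0) (3/sqrt(1 - x^2))/(tan(x)^2 + 1)
  = 3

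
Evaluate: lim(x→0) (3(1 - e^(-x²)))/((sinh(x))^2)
This is a 0/0 indeterminate form.

Apply L'Hôpital's rule: differentiate numerator and denominator separately.
  f(x) = 3 - 3·e^(-x^2)   ⇒   f'(x) = 6·x·e^(-x^2)
  g(x) = sinh(x)^2   ⇒   g'(x) = 2·sinh(x)·cosh(x)
  lim(x→0) f'(x)/g'(x) = lim(x→0) (6·x·e^(-x^2))/(2·sinh(x)·cosh(x))
  = 3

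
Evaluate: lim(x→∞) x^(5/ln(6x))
This is an exponential indeterminate form.

For exponential indeterminate forms, take the natural log:
  Let L = lim(x→∞) x^(5/ln(6x))
  Then ln(L) = lim(x→∞) [exponent × ln(base)]
  Evaluate using L'Hôpital or standard limits, then exponentiate.
  L = e^(5)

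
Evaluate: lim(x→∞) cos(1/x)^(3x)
This is an exponential indeterminate form.

For exponential indeterminate forms, take the natural log:
  Let L = lim(x→∞) cos(1/x)^(3x)
  Then ln(L) = lim(x→∞) [exponent × ln(base)]
  Evaluate using L'Hôpital or standard limits, then exponentiate.
  L = 1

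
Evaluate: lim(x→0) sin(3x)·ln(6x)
This is a 0·∞ indeterminate form.

Rewrite 0·∞ as a quotient (0/0 or ∞/∞ form), then apply L'Hôpital's rule:
  lim(x→0) sin(3x)·ln(6x) = 0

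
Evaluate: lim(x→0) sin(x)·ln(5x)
This is a 0·∞ indeterminate form.

Rewrite 0·∞ as a quotient (0/0 or ∞/∞ form), then apply L'Hôpital's rule:
  lim(x→0) sin(x)·ln(5x) = 0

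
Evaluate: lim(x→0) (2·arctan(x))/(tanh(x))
This is a 0/0 indeterminate form.

Apply L'Hôpital's rule: differentiate numerator and denominator separately.
  f(x) = 2·atan(x)   ⇒   f'(x) = 2/(x^2 + 1)
  g(x) = tanh(x)   ⇒   g'(x) = 1 - tanh(x)^2
  lim(x→0) f'(x)/g'(x) = lim(x→0) (2/(x^2 + 1))/(1 - tanh(x)^2)
  = 2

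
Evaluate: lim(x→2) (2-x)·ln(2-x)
This is a 0·∞ indeterminate form.

Rewrite 0·∞ as a quotient (0/0 or ∞/∞ form), then apply L'Hôpital's rule:
  lim(x→2) (2-x)·ln(2-x) = 0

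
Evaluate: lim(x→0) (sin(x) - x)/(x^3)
This is a 0/0 indeterminate form.

Apply L'Hôpital's rule: differentiate numerator and denominator separately.
  f(x) = -x + sin(x)   ⇒   f'(x) = cos(x) - 1
  g(x) = x^3   ⇒   g'(x) = 3·x^2
  lim(x→0) f'(x)/g'(x) = lim(x→0) (cos(x) - 1)/(3·x^2)
  = -1/6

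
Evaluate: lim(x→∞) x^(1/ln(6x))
This is an exponential indeterminate form.

For exponential indeterminate forms, take the natural log:
  Let L = lim(x→∞) x^(1/ln(6x))
  Then ln(L) = lim(x→∞) [exponent × ln(base)]
  Evaluate using L'Hôpital or standard limits, then exponentiate.
  L = e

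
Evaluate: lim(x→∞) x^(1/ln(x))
This is an exponential indeterminate form.

For exponential indeterminate forms, take the natural log:
  Let L = lim(x→∞) x^(1/ln(x))
  Then ln(L) = lim(x→∞) [exponent × ln(base)]
  Evaluate using L'Hôpital or standard limits, then exponentiate.
  L = e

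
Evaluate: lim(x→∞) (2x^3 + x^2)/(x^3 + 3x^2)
This is an ∞/∞ indeterminate form.

Apply L'Hôpital's rule: differentiate numerator and denominator separately.
  f(x) = 2·x^3 + x^2   ⇒   f'(x) = 6·x^2 + 2·x
  g(x) = x^3 + 3·x^2   ⇒   g'(x) = 3·x^2 + 6·x
  lim(x→∞) f'(x)/g'(x) = lim(x→∞) (6·x^2 + 2·x)/(3·x^2 + 6·x)
  = 2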